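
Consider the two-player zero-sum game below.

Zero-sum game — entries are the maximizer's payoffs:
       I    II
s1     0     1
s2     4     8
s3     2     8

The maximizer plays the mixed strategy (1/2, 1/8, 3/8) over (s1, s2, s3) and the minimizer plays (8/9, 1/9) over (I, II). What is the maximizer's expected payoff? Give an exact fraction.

29/18

Against (8/9, 1/9), each row's expected payoff is s1: 1/9; s2: 40/9; s3: 8/3.
Taking the (1/2, 1/8, 3/8)-weighted average: (1/2)·(1/9) + (1/8)·(40/9) + (3/8)·(8/3) = 29/18.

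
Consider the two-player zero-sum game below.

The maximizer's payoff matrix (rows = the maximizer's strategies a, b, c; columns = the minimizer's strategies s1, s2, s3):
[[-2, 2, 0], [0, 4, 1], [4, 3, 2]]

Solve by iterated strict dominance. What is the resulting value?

2

Row a is strictly dominated by row b (0>-2, 4>2, 1>0); eliminate a.
Column s2 is strictly dominated by s3 for the minimizer (1<4, 2<3); eliminate s2.
Row b is strictly dominated by row c (4>0, 2>1); eliminate b.
Column s1 is strictly dominated by s3 for the minimizer (2<4); eliminate s1.
Only (c, s3) remains, with payoff 2.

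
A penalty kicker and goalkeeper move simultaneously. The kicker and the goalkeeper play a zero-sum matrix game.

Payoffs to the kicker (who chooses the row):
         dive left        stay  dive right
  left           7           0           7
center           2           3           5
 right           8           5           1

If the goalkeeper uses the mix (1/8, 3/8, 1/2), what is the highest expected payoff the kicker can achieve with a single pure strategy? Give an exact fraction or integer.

left: (7)·(1/8) + (0)·(3/8) + (7)·(1/2) = 35/8.
center: (2)·(1/8) + (3)·(3/8) + (5)·(1/2) = 31/8.
right: (8)·(1/8) + (5)·(3/8) + (1)·(1/2) = 27/8.
The best pure response is left with expected payoff 35/8.

35/8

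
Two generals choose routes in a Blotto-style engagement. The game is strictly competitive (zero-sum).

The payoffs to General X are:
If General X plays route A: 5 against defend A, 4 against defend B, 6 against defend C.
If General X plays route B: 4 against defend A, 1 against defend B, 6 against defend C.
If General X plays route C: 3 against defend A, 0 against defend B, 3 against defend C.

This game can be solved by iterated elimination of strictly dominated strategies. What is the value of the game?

4

Column defend A is strictly dominated by defend B for General Y (4<5, 1<4, 0<3); eliminate defend A.
Column defend C is strictly dominated by defend B for General Y (4<6, 1<6, 0<3); eliminate defend C.
Row route C is strictly dominated by row route A (4>0); eliminate route C.
Row route B is strictly dominated by row route A (4>1); eliminate route B.
Only (route A, defend B) remains, with payoff 4.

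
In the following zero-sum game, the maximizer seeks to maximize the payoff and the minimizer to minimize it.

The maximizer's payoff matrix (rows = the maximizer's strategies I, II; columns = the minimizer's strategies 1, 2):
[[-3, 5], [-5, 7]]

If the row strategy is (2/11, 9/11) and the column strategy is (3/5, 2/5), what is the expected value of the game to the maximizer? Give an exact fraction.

-7/55

Against (3/5, 2/5), each row's expected payoff is I: 1/5; II: -1/5.
Taking the (2/11, 9/11)-weighted average: (2/11)·(1/5) + (9/11)·(-1/5) = -7/55.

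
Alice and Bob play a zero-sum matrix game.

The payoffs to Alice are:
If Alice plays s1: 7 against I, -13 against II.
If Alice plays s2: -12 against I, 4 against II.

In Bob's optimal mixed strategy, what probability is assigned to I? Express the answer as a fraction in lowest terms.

17/36

Row minima are -13 and -12, so Alice's maximin is -12; column maxima are 7 and 4, so Bob's minimax is 4. These differ, so the equilibrium is in mixed strategies.
Let Bob play I with probability q. Alice is indifferent when 7q − 13(1−q) = −12q + 4(1−q), giving q = 17/36.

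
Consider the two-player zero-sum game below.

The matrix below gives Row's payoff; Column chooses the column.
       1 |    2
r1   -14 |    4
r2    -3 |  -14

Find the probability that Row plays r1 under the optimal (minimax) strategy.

Row minima are -14 and -14, so Row's maximin is -14; column maxima are -3 and 4, so Column's minimax is -3. These differ, so the equilibrium is in mixed strategies.
Let Row play r1 with probability p. Column is indifferent when −14p − 3(1−p) = 4p − 14(1−p), giving p = 11/29.

11/29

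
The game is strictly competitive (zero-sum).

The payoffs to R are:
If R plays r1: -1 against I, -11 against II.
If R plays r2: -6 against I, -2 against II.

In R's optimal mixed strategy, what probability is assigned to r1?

2/7

Row minima are -11 and -6, so R's maximin is -6; column maxima are -1 and -2, so C's minimax is -2. These differ, so the equilibrium is in mixed strategies.
Let R play r1 with probability p. C is indifferent when −p − 6(1−p) = −11p − 2(1−p), giving p = 2/7.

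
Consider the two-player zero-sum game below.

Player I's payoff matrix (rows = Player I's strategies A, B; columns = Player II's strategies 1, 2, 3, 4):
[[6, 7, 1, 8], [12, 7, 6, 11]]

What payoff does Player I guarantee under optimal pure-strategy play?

6

Row minima: 1, 6 → Player I's maximin is 6.
Column maxima: 12, 7, 6, 11 → Player II's minimax is 6.
They coincide at (B, 3), so the value is 6.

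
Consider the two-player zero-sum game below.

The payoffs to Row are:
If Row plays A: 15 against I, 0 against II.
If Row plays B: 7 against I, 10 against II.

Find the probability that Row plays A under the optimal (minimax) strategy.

Row minima are 0 and 7, so Row's maximin is 7; column maxima are 15 and 10, so Column's minimax is 10. These differ, so the equilibrium is in mixed strategies.
Let Row play A with probability p. Column is indifferent when 15p + 7(1−p) = 10(1−p), giving p = 1/6.

1/6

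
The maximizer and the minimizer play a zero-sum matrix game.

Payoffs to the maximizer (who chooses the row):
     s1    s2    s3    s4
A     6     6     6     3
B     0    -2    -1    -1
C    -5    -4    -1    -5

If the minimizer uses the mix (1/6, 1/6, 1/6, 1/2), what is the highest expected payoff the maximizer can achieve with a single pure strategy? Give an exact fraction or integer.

9/2

A: (6)·(1/6) + (6)·(1/6) + (6)·(1/6) + (3)·(1/2) = 9/2.
B: (0)·(1/6) + (-2)·(1/6) + (-1)·(1/6) + (-1)·(1/2) = -1.
C: (-5)·(1/6) + (-4)·(1/6) + (-1)·(1/6) + (-5)·(1/2) = -25/6.
The best pure response is A with expected payoff 9/2.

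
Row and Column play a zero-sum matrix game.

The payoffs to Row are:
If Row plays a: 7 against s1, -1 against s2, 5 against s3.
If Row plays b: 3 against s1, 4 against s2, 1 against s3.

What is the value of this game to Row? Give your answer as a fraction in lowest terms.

7/3

Column s1 is strictly dominated by s3 for Column (it gives Row more in every row).
The remaining 2×2 game on (a, b) × (s2, s3) has no saddle point. Let Row play a with probability p; indifference gives −p + 4(1−p) = 5p + (1−p), so p = 1/3.
Similarly Column's optimal q on s2 is 4/9, and the value is -1·(4/9) + (5)·(5/9) = 7/3.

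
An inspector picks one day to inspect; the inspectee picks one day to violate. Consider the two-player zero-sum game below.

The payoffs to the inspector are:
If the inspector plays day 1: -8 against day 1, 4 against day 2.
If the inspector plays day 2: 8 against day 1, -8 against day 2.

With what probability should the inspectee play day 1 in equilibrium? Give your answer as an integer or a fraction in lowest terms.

3/7

Row minima are -8 and -8, so the inspector's maximin is -8; column maxima are 8 and 4, so the inspectee's minimax is 4. These differ, so the equilibrium is in mixed strategies.
Let the inspectee play day 1 with probability q. The inspector is indifferent when −8q + 4(1−q) = 8q − 8(1−q), giving q = 3/7.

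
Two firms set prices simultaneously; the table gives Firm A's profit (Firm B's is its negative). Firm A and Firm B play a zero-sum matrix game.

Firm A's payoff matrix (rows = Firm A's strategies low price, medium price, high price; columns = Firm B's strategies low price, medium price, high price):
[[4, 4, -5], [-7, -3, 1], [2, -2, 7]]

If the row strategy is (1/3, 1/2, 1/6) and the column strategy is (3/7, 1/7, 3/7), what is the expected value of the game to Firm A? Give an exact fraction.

-6/7

Against (3/7, 1/7, 3/7), each row's expected payoff is low price: 1/7; medium price: -3; high price: 25/7.
Taking the (1/3, 1/2, 1/6)-weighted average: (1/3)·(1/7) + (1/2)·(-3) + (1/6)·(25/7) = -6/7.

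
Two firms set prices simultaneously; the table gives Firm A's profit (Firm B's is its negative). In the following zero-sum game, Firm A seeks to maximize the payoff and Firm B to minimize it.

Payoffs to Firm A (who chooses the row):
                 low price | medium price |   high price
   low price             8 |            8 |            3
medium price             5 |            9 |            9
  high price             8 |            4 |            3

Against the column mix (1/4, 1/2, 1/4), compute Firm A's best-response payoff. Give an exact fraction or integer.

low price: (8)·(1/4) + (8)·(1/2) + (3)·(1/4) = 27/4.
medium price: (5)·(1/4) + (9)·(1/2) + (9)·(1/4) = 8.
high price: (8)·(1/4) + (4)·(1/2) + (3)·(1/4) = 19/4.
The best pure response is medium price with expected payoff 8.

8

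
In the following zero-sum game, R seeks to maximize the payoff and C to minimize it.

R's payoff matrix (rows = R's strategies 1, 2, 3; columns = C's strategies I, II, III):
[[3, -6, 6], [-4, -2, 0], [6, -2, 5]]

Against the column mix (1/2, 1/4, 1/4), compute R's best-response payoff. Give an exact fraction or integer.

15/4

1: (3)·(1/2) + (-6)·(1/4) + (6)·(1/4) = 3/2.
2: (-4)·(1/2) + (-2)·(1/4) + (0)·(1/4) = -5/2.
3: (6)·(1/2) + (-2)·(1/4) + (5)·(1/4) = 15/4.
The best pure response is 3 with expected payoff 15/4.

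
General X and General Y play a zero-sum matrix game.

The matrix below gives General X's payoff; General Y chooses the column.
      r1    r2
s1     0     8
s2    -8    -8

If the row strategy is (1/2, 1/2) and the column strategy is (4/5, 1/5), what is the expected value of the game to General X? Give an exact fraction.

Against (4/5, 1/5), each row's expected payoff is s1: 8/5; s2: -8.
Taking the (1/2, 1/2)-weighted average: (1/2)·(8/5) + (1/2)·(-8) = -16/5.

-16/5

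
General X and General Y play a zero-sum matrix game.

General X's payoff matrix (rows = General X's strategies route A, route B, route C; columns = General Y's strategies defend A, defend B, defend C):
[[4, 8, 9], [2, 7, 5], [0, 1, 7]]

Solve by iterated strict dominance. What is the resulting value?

4

Column defend B is strictly dominated by defend A for General Y (4<8, 2<7, 0<1); eliminate defend B.
Column defend C is strictly dominated by defend A for General Y (4<9, 2<5, 0<7); eliminate defend C.
Row route C is strictly dominated by row route A (4>0); eliminate route C.
Row route B is strictly dominated by row route A (4>2); eliminate route B.
Only (route A, defend A) remains, with payoff 4.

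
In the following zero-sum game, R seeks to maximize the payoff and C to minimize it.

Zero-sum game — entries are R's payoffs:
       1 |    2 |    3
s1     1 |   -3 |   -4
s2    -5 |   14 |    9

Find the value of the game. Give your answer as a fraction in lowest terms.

-11/19

Column 2 is strictly dominated by 3 for C (it gives R more in every row).
The remaining 2×2 game on (s1, s2) × (1, 3) has no saddle point. Let R play s1 with probability p; indifference gives p − 5(1−p) = −4p + 9(1−p), so p = 14/19.
Similarly C's optimal q on 1 is 13/19, and the value is 1·(13/19) + (-4)·(6/19) = -11/19.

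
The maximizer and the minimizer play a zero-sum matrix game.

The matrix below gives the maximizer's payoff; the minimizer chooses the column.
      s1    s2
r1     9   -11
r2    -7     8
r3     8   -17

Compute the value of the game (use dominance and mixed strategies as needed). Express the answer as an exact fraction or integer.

-1/7

Row r3 is strictly dominated by row r1, so the maximizer never plays it.
The remaining 2×2 game on (r1, r2) × (s1, s2) has no saddle point. Let the maximizer play r1 with probability p; indifference gives 9p − 7(1−p) = −11p + 8(1−p), so p = 3/7.
Similarly the minimizer's optimal q on s1 is 19/35, and the value is 9·(19/35) + (-11)·(16/35) = -1/7.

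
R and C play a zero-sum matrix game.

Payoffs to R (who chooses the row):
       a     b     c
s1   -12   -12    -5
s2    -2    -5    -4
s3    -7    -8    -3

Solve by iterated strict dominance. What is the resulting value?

Column c is strictly dominated by b for C (-12<-5, -5<-4, -8<-3); eliminate c.
Row s1 is strictly dominated by row s2 (-2>-12, -5>-12); eliminate s1.
Row s3 is strictly dominated by row s2 (-2>-7, -5>-8); eliminate s3.
Column a is strictly dominated by b for C (-5<-2); eliminate a.
Only (s2, b) remains, with payoff -5.

-5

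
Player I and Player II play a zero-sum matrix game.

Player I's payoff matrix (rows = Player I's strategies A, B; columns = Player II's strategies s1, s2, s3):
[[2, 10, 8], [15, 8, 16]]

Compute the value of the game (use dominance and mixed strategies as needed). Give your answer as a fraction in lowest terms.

134/15

Column s3 is strictly dominated by s1 for Player II (it gives Player I more in every row).
The remaining 2×2 game on (A, B) × (s1, s2) has no saddle point. Let Player I play A with probability p; indifference gives 2p + 15(1−p) = 10p + 8(1−p), so p = 7/15.
Similarly Player II's optimal q on s1 is 2/15, and the value is 2·(2/15) + (10)·(13/15) = 134/15.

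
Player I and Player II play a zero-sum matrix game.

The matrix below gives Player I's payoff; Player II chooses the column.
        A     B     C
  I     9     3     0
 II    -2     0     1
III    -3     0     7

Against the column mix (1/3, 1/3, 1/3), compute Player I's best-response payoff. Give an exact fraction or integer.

I: (9)·(1/3) + (3)·(1/3) + (0)·(1/3) = 4.
II: (-2)·(1/3) + (0)·(1/3) + (1)·(1/3) = -1/3.
III: (-3)·(1/3) + (0)·(1/3) + (7)·(1/3) = 4/3.
The best pure response is I with expected payoff 4.

4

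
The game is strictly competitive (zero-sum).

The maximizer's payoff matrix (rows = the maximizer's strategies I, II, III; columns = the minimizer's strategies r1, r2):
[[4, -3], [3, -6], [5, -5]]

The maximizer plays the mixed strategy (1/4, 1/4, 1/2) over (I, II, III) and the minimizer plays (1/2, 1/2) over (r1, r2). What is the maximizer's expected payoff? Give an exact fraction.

-1/4

Against (1/2, 1/2), each row's expected payoff is I: 1/2; II: -3/2; III: 0.
Taking the (1/4, 1/4, 1/2)-weighted average: (1/4)·(1/2) + (1/4)·(-3/2) + (1/2)·(0) = -1/4.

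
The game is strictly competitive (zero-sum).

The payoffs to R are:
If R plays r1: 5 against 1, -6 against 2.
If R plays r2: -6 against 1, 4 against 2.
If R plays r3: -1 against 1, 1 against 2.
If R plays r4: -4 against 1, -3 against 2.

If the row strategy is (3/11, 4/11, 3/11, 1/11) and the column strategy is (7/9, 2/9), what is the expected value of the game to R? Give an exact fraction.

-116/99

Against (7/9, 2/9), each row's expected payoff is r1: 23/9; r2: -34/9; r3: -5/9; r4: -34/9.
Taking the (3/11, 4/11, 3/11, 1/11)-weighted average: (3/11)·(23/9) + (4/11)·(-34/9) + (3/11)·(-5/9) + (1/11)·(-34/9) = -116/99.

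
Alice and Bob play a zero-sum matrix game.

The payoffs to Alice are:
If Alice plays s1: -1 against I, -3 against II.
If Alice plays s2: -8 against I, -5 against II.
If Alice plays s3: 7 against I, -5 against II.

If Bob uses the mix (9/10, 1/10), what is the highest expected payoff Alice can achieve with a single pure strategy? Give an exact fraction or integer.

29/5

s1: (-1)·(9/10) + (-3)·(1/10) = -6/5.
s2: (-8)·(9/10) + (-5)·(1/10) = -77/10.
s3: (7)·(9/10) + (-5)·(1/10) = 29/5.
The best pure response is s3 with expected payoff 29/5.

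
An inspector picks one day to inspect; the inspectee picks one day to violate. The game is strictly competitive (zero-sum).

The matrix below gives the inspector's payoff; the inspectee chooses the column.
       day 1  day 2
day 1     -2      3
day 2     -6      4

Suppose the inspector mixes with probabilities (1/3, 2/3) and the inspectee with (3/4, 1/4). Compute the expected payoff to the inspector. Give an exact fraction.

Against (3/4, 1/4), each row's expected payoff is day 1: -3/4; day 2: -7/2.
Taking the (1/3, 2/3)-weighted average: (1/3)·(-3/4) + (2/3)·(-7/2) = -31/12.

-31/12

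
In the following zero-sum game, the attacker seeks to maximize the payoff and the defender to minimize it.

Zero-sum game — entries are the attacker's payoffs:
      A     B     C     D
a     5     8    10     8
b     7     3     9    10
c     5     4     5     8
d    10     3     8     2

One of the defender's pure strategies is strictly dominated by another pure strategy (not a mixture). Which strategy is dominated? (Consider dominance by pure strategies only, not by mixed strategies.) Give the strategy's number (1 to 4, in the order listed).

The defender prefers columns that give the attacker less. Compare C with B: 8 < 10, 3 < 9, 4 < 5, 3 < 8.
So B strictly dominates C for the defender; C is strictly dominated.

3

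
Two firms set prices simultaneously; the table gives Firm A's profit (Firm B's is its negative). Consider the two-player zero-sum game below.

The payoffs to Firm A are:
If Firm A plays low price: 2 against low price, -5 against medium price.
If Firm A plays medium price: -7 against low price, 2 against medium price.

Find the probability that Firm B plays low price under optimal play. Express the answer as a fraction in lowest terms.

Row minima are -5 and -7, so Firm A's maximin is -5; column maxima are 2 and 2, so Firm B's minimax is 2. These differ, so the equilibrium is in mixed strategies.
Let Firm B play low price with probability q. Firm A is indifferent when 2q − 5(1−q) = −7q + 2(1−q), giving q = 7/16.

7/16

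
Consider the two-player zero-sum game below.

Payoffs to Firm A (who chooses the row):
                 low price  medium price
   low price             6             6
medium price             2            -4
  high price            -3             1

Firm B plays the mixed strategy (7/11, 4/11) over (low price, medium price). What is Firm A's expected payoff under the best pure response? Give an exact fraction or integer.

6

low price: (6)·(7/11) + (6)·(4/11) = 6.
medium price: (2)·(7/11) + (-4)·(4/11) = -2/11.
high price: (-3)·(7/11) + (1)·(4/11) = -17/11.
The best pure response is low price with expected payoff 6.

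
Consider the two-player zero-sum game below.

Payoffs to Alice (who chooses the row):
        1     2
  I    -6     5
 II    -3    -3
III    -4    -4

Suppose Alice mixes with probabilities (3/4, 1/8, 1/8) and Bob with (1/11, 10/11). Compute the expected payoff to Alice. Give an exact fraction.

Against (1/11, 10/11), each row's expected payoff is I: 4; II: -3; III: -4.
Taking the (3/4, 1/8, 1/8)-weighted average: (3/4)·(4) + (1/8)·(-3) + (1/8)·(-4) = 17/8.

17/8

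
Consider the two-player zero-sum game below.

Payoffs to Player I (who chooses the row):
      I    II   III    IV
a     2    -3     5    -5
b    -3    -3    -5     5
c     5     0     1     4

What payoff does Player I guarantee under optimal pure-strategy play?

0

Row minima: -5, -5, 0 → Player I's maximin is 0.
Column maxima: 5, 0, 5, 5 → Player II's minimax is 0.
They coincide at (c, II), so the value is 0.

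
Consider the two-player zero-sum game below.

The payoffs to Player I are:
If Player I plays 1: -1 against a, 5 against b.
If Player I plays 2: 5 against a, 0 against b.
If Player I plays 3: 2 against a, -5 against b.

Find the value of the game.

25/11

Row 3 is strictly dominated by row 2, so Player I never plays it.
The remaining 2×2 game on (1, 2) × (a, b) has no saddle point. Let Player I play 1 with probability p; indifference gives −p + 5(1−p) = 5p, so p = 5/11.
Similarly Player II's optimal q on a is 5/11, and the value is -1·(5/11) + (5)·(6/11) = 25/11.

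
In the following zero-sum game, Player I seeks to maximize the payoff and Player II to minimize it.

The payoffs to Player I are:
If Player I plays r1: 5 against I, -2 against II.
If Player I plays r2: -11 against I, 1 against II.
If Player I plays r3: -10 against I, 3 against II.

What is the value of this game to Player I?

Row r2 is strictly dominated by row r3, so Player I never plays it.
The remaining 2×2 game on (r1, r3) × (I, II) has no saddle point. Let Player I play r1 with probability p; indifference gives 5p − 10(1−p) = −2p + 3(1−p), so p = 13/20.
Similarly Player II's optimal q on I is 1/4, and the value is 5·(1/4) + (-2)·(3/4) = -1/4.

-1/4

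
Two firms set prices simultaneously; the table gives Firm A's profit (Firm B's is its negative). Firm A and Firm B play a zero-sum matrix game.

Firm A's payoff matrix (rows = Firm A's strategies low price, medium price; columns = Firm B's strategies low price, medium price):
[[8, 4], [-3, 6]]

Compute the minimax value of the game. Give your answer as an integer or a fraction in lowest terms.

60/13

Row minima are 4 and -3, so Firm A's maximin is 4; column maxima are 8 and 6, so Firm B's minimax is 6. These differ, so the equilibrium is in mixed strategies.
Let Firm A play low price with probability p. Firm B is indifferent when 8p − 3(1−p) = 4p + 6(1−p), giving p = 9/13.
Let Firm B play low price with probability q. Firm A is indifferent when 8q + 4(1−q) = −3q + 6(1−q), giving q = 2/13.
The value is 8·(2/13) + (4)·(11/13) = 60/13.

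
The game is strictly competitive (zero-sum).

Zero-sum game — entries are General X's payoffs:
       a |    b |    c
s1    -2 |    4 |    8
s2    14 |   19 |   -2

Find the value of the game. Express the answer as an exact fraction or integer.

54/13

Column b is strictly dominated by a for General Y (it gives General X more in every row).
The remaining 2×2 game on (s1, s2) × (a, c) has no saddle point. Let General X play s1 with probability p; indifference gives −2p + 14(1−p) = 8p − 2(1−p), so p = 8/13.
Similarly General Y's optimal q on a is 5/13, and the value is -2·(5/13) + (8)·(8/13) = 54/13.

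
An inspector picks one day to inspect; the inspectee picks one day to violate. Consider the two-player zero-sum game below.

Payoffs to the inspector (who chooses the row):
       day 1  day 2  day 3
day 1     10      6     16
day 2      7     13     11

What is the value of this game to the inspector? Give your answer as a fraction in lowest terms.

Column day 3 is strictly dominated by day 1 for the inspectee (it gives the inspector more in every row).
The remaining 2×2 game on (day 1, day 2) × (day 1, day 2) has no saddle point. Let the inspector play day 1 with probability p; indifference gives 10p + 7(1−p) = 6p + 13(1−p), so p = 3/5.
Similarly the inspectee's optimal q on day 1 is 7/10, and the value is 10·(7/10) + (6)·(3/10) = 44/5.

44/5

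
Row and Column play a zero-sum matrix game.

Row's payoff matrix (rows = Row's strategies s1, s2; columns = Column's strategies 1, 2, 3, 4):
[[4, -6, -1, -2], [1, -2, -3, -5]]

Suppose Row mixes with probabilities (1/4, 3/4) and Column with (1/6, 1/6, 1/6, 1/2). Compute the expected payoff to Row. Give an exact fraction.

Against (1/6, 1/6, 1/6, 1/2), each row's expected payoff is s1: -3/2; s2: -19/6.
Taking the (1/4, 3/4)-weighted average: (1/4)·(-3/2) + (3/4)·(-19/6) = -11/4.

-11/4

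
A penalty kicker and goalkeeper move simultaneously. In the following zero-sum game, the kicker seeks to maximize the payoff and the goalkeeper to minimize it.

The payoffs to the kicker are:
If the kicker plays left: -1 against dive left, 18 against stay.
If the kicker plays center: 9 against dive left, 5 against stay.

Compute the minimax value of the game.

167/23

Row minima are -1 and 5, so the kicker's maximin is 5; column maxima are 9 and 18, so the goalkeeper's minimax is 9. These differ, so the equilibrium is in mixed strategies.
Let the kicker play left with probability p. The goalkeeper is indifferent when −p + 9(1−p) = 18p + 5(1−p), giving p = 4/23.
Let the goalkeeper play dive left with probability q. The kicker is indifferent when −q + 18(1−q) = 9q + 5(1−q), giving q = 13/23.
The value is -1·(13/23) + (18)·(10/23) = 167/23.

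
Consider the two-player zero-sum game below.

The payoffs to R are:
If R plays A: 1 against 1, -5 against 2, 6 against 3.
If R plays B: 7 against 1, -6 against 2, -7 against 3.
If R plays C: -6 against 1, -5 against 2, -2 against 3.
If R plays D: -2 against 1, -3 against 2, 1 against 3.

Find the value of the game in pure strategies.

Row minima: -5, -7, -6, -3 → R's maximin is -3.
Column maxima: 7, -3, 6 → C's minimax is -3.
They coincide at (D, 2), so the value is -3.

-3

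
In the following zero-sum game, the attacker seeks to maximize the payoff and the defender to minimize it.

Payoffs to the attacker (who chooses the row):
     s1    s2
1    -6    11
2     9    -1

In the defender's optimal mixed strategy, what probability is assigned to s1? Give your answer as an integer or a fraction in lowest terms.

Row minima are -6 and -1, so the attacker's maximin is -1; column maxima are 9 and 11, so the defender's minimax is 9. These differ, so the equilibrium is in mixed strategies.
Let the defender play s1 with probability q. The attacker is indifferent when −6q + 11(1−q) = 9q − (1−q), giving q = 4/9.

4/9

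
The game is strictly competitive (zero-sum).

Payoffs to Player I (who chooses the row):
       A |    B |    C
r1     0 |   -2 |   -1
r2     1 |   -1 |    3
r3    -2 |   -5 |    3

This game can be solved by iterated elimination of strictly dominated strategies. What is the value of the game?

Column C is strictly dominated by B for Player II (-2<-1, -1<3, -5<3); eliminate C.
Row r3 is strictly dominated by row r1 (0>-2, -2>-5); eliminate r3.
Column A is strictly dominated by B for Player II (-2<0, -1<1); eliminate A.
Row r1 is strictly dominated by row r2 (-1>-2); eliminate r1.
Only (r2, B) remains, with payoff -1.

-1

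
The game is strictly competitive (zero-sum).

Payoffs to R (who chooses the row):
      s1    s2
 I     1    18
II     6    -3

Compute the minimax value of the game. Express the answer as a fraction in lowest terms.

Row minima are 1 and -3, so R's maximin is 1; column maxima are 6 and 18, so C's minimax is 6. These differ, so the equilibrium is in mixed strategies.
Let R play I with probability p. C is indifferent when p + 6(1−p) = 18p − 3(1−p), giving p = 9/26.
Let C play s1 with probability q. R is indifferent when q + 18(1−q) = 6q − 3(1−q), giving q = 21/26.
The value is 1·(21/26) + (18)·(5/26) = 111/26.

111/26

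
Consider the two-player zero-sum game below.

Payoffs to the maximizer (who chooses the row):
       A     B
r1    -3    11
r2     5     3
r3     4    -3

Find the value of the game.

Row r3 is strictly dominated by row r2, so the maximizer never plays it.
The remaining 2×2 game on (r1, r2) × (A, B) has no saddle point. Let the maximizer play r1 with probability p; indifference gives −3p + 5(1−p) = 11p + 3(1−p), so p = 1/8.
Similarly the minimizer's optimal q on A is 1/2, and the value is -3·(1/2) + (11)·(1/2) = 4.

4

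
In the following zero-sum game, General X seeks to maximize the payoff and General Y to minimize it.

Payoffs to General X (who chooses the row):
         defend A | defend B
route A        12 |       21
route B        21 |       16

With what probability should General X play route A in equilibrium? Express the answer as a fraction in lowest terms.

5/14

Row minima are 12 and 16, so General X's maximin is 16; column maxima are 21 and 21, so General Y's minimax is 21. These differ, so the equilibrium is in mixed strategies.
Let General X play route A with probability p. General Y is indifferent when 12p + 21(1−p) = 21p + 16(1−p), giving p = 5/14.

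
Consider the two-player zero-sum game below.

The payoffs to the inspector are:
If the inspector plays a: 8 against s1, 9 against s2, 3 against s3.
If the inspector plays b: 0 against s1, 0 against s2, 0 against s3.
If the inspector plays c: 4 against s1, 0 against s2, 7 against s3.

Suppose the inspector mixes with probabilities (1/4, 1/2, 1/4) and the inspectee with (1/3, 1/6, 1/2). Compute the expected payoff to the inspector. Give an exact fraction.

Against (1/3, 1/6, 1/2), each row's expected payoff is a: 17/3; b: 0; c: 29/6.
Taking the (1/4, 1/2, 1/4)-weighted average: (1/4)·(17/3) + (1/2)·(0) + (1/4)·(29/6) = 21/8.

21/8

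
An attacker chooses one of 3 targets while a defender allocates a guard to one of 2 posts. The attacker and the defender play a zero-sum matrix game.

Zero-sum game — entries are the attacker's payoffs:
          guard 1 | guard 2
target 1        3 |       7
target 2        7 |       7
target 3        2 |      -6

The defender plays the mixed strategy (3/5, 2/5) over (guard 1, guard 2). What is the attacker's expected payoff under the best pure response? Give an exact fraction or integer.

7

target 1: (3)·(3/5) + (7)·(2/5) = 23/5.
target 2: (7)·(3/5) + (7)·(2/5) = 7.
target 3: (2)·(3/5) + (-6)·(2/5) = -6/5.
The best pure response is target 2 with expected payoff 7.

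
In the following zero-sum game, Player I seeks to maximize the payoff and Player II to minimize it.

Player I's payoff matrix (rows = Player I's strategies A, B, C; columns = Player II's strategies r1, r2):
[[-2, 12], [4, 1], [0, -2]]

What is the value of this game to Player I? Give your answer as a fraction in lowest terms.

50/17

Row C is strictly dominated by row B, so Player I never plays it.
The remaining 2×2 game on (A, B) × (r1, r2) has no saddle point. Let Player I play A with probability p; indifference gives −2p + 4(1−p) = 12p + (1−p), so p = 3/17.
Similarly Player II's optimal q on r1 is 11/17, and the value is -2·(11/17) + (12)·(6/17) = 50/17.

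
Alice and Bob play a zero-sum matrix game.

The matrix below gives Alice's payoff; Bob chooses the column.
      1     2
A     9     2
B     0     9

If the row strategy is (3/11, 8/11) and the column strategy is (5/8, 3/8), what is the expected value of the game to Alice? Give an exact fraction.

369/88

Against (5/8, 3/8), each row's expected payoff is A: 51/8; B: 27/8.
Taking the (3/11, 8/11)-weighted average: (3/11)·(51/8) + (8/11)·(27/8) = 369/88.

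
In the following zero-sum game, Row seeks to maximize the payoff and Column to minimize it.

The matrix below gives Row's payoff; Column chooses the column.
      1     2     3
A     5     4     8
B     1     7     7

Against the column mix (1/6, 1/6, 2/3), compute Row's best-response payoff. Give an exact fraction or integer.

41/6

A: (5)·(1/6) + (4)·(1/6) + (8)·(2/3) = 41/6.
B: (1)·(1/6) + (7)·(1/6) + (7)·(2/3) = 6.
The best pure response is A with expected payoff 41/6.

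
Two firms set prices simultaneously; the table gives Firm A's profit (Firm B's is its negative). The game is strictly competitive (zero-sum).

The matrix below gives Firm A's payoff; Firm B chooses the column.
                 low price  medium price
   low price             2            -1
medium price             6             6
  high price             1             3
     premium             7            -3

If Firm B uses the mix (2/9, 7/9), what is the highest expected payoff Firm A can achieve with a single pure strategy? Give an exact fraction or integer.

low price: (2)·(2/9) + (-1)·(7/9) = -1/3.
medium price: (6)·(2/9) + (6)·(7/9) = 6.
high price: (1)·(2/9) + (3)·(7/9) = 23/9.
premium: (7)·(2/9) + (-3)·(7/9) = -7/9.
The best pure response is medium price with expected payoff 6.

6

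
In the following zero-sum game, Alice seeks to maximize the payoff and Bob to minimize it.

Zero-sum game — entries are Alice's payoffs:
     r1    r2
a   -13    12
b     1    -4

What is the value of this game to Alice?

Row minima are -13 and -4, so Alice's maximin is -4; column maxima are 1 and 12, so Bob's minimax is 1. These differ, so the equilibrium is in mixed strategies.
Let Alice play a with probability p. Bob is indifferent when −13p + (1−p) = 12p − 4(1−p), giving p = 1/6.
Let Bob play r1 with probability q. Alice is indifferent when −13q + 12(1−q) = q − 4(1−q), giving q = 8/15.
The value is -13·(8/15) + (12)·(7/15) = -4/3.

-4/3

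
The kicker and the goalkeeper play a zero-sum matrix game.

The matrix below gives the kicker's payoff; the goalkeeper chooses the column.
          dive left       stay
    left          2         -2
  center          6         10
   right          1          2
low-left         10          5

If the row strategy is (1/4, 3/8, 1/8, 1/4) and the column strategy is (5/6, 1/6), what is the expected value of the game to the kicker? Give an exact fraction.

253/48

Against (5/6, 1/6), each row's expected payoff is left: 4/3; center: 20/3; right: 7/6; low-left: 55/6.
Taking the (1/4, 3/8, 1/8, 1/4)-weighted average: (1/4)·(4/3) + (3/8)·(20/3) + (1/8)·(7/6) + (1/4)·(55/6) = 253/48.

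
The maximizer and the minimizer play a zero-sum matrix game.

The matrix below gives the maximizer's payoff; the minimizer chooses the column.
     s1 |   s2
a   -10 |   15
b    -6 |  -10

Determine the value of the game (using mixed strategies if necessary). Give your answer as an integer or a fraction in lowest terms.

Row minima are -10 and -10, so the maximizer's maximin is -10; column maxima are -6 and 15, so the minimizer's minimax is -6. These differ, so the equilibrium is in mixed strategies.
Let the maximizer play a with probability p. The minimizer is indifferent when −10p − 6(1−p) = 15p − 10(1−p), giving p = 4/29.
Let the minimizer play s1 with probability q. The maximizer is indifferent when −10q + 15(1−q) = −6q − 10(1−q), giving q = 25/29.
The value is -10·(25/29) + (15)·(4/29) = -190/29.

-190/29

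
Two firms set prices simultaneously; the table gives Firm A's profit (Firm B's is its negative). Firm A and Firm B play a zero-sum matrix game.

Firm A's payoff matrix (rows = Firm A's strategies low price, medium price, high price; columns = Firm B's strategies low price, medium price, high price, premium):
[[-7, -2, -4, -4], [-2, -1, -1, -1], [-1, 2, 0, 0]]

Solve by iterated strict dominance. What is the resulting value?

-1

Row low price is strictly dominated by row medium price (-2>-7, -1>-2, -1>-4, -1>-4); eliminate low price.
Row medium price is strictly dominated by row high price (-1>-2, 2>-1, 0>-1, 0>-1); eliminate medium price.
Column high price is strictly dominated by low price for Firm B (-1<0); eliminate high price.
Column premium is strictly dominated by low price for Firm B (-1<0); eliminate premium.
Column medium price is strictly dominated by low price for Firm B (-1<2); eliminate medium price.
Only (high price, low price) remains, with payoff -1.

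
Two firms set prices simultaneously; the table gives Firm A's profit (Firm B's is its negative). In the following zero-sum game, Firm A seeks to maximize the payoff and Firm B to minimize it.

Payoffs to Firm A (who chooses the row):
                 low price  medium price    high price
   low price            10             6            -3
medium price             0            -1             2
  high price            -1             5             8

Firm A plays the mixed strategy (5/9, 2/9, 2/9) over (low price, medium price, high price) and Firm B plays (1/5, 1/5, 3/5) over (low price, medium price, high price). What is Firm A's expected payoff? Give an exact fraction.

101/45

Against (1/5, 1/5, 3/5), each row's expected payoff is low price: 7/5; medium price: 1; high price: 28/5.
Taking the (5/9, 2/9, 2/9)-weighted average: (5/9)·(7/5) + (2/9)·(1) + (2/9)·(28/5) = 101/45.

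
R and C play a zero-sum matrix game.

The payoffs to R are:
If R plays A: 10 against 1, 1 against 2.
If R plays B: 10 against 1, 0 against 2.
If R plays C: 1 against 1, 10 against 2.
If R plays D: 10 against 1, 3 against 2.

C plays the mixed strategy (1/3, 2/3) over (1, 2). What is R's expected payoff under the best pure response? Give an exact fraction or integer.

7

A: (10)·(1/3) + (1)·(2/3) = 4.
B: (10)·(1/3) + (0)·(2/3) = 10/3.
C: (1)·(1/3) + (10)·(2/3) = 7.
D: (10)·(1/3) + (3)·(2/3) = 16/3.
The best pure response is C with expected payoff 7.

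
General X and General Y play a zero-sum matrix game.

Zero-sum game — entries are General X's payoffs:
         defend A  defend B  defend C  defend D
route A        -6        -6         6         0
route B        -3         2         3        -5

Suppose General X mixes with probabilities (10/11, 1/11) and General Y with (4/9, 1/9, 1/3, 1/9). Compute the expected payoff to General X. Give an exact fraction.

Against (4/9, 1/9, 1/3, 1/9), each row's expected payoff is route A: -4/3; route B: -2/3.
Taking the (10/11, 1/11)-weighted average: (10/11)·(-4/3) + (1/11)·(-2/3) = -14/11.

-14/11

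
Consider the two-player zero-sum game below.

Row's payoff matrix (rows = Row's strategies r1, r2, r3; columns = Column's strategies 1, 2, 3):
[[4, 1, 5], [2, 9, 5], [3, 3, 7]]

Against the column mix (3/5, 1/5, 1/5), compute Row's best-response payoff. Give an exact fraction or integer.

r1: (4)·(3/5) + (1)·(1/5) + (5)·(1/5) = 18/5.
r2: (2)·(3/5) + (9)·(1/5) + (5)·(1/5) = 4.
r3: (3)·(3/5) + (3)·(1/5) + (7)·(1/5) = 19/5.
The best pure response is r2 with expected payoff 4.

4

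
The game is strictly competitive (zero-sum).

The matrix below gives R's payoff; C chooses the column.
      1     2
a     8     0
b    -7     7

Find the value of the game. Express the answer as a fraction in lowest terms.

28/11

Row minima are 0 and -7, so R's maximin is 0; column maxima are 8 and 7, so C's minimax is 7. These differ, so the equilibrium is in mixed strategies.
Let R play a with probability p. C is indifferent when 8p − 7(1−p) = 7(1−p), giving p = 7/11.
Let C play 1 with probability q. R is indifferent when 8q = −7q + 7(1−q), giving q = 7/22.
The value is 8·(7/22) + (0)·(15/22) = 28/11.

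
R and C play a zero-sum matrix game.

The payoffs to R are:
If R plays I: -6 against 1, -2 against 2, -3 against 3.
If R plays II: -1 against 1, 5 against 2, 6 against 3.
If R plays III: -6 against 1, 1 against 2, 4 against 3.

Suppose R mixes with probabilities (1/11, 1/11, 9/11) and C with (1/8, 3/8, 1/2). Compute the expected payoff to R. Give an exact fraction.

131/88

Against (1/8, 3/8, 1/2), each row's expected payoff is I: -3; II: 19/4; III: 13/8.
Taking the (1/11, 1/11, 9/11)-weighted average: (1/11)·(-3) + (1/11)·(19/4) + (9/11)·(13/8) = 131/88.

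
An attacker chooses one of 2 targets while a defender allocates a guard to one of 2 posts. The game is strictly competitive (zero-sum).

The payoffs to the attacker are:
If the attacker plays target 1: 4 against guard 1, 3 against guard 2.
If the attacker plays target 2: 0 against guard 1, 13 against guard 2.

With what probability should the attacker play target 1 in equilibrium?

13/14

Row minima are 3 and 0, so the attacker's maximin is 3; column maxima are 4 and 13, so the defender's minimax is 4. These differ, so the equilibrium is in mixed strategies.
Let the attacker play target 1 with probability p. The defender is indifferent when 4p = 3p + 13(1−p), giving p = 13/14.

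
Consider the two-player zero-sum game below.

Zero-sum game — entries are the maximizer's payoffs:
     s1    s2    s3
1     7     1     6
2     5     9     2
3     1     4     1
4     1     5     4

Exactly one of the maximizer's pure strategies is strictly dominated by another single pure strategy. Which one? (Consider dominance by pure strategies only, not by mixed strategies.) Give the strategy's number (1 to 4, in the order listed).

Compare 3 with 2: 5 > 1, 9 > 4, 2 > 1.
So 2 strictly dominates 3 for the maximizer; 3 is strictly dominated.

3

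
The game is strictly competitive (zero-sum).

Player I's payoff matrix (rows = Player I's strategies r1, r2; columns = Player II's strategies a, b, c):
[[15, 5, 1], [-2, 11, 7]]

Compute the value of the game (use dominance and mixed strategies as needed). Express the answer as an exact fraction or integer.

107/23

Column b is strictly dominated by c for Player II (it gives Player I more in every row).
The remaining 2×2 game on (r1, r2) × (a, c) has no saddle point. Let Player I play r1 with probability p; indifference gives 15p − 2(1−p) = p + 7(1−p), so p = 9/23.
Similarly Player II's optimal q on a is 6/23, and the value is 15·(6/23) + (1)·(17/23) = 107/23.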